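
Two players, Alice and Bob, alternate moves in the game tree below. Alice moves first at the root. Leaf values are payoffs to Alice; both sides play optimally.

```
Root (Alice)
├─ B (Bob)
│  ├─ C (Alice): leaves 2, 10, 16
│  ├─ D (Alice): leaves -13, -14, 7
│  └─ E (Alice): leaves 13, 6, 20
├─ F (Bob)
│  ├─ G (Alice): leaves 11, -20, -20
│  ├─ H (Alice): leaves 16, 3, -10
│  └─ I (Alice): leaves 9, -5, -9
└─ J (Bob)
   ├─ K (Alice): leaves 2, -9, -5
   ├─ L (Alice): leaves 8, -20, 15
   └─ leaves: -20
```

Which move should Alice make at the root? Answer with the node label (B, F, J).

F

C (Alice): max(2, 10, 16) = 16
D (Alice): max(-13, -14, 7) = 7
E (Alice): max(13, 6, 20) = 20
B (Bob): min(16, 7, 20) = 7
G (Alice): max(11, -20, -20) = 11
H (Alice): max(16, 3, -10) = 16
I (Alice): max(9, -5, -9) = 9
F (Bob): min(11, 16, 9) = 9
K (Alice): max(2, -9, -5) = 2
L (Alice): max(8, -20, 15) = 15
J (Bob): min(2, 15, -20) = -20
Root (Alice): max(7, 9, -20) = 9
Alice picks the child with the highest value: F (value 9).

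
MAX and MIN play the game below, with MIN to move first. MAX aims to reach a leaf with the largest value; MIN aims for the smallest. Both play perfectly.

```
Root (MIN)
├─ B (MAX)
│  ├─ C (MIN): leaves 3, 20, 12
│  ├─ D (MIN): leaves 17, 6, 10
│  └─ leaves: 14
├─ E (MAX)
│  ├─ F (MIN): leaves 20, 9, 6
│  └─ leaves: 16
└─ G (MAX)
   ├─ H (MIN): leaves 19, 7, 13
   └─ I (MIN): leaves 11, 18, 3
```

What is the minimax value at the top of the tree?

7

C (MIN): min(3, 20, 12) = 3
D (MIN): min(17, 6, 10) = 6
B (MAX): max(3, 6, 14) = 14
F (MIN): min(20, 9, 6) = 6
E (MAX): max(6, 16) = 16
H (MIN): min(19, 7, 13) = 7
I (MIN): min(11, 18, 3) = 3
G (MAX): max(7, 3) = 7
Root (MIN): min(14, 16, 7) = 7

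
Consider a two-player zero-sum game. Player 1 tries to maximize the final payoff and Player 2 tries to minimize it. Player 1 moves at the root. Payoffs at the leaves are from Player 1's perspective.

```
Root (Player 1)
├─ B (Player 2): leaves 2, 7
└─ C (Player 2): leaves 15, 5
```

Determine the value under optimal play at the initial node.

5

B (Player 2): min(2, 7) = 2
C (Player 2): min(15, 5) = 5
Root (Player 1): max(2, 5) = 5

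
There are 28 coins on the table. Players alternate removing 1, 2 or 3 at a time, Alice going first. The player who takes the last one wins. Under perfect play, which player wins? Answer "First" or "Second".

Second

Positions where the player to move wins (W) vs loses (L):
i:   0  1  2  3  4  5  6  7  8  9 10 11 12 13 14 15 16 17 18 19 20 21 22 23 24 25 26 27 28
     L  W  W  W  L  W  W  W  L  W  W  W  L  W  W  W  L  W  W  W  L  W  W  W  L  W  W  W  L
Position 28 is L, so the second player wins.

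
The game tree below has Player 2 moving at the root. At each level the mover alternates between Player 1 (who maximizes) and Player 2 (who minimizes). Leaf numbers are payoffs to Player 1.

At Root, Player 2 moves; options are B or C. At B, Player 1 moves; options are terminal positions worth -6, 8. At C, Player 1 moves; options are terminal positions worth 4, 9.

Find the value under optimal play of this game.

8

B (Player 1): max(-6, 8) = 8
C (Player 1): max(4, 9) = 9
Root (Player 2): min(8, 9) = 8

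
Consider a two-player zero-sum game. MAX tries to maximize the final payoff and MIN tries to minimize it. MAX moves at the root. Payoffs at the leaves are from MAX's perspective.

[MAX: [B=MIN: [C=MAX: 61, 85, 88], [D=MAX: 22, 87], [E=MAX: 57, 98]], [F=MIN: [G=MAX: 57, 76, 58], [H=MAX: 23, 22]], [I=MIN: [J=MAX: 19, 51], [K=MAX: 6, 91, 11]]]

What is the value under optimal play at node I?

51

J: max(19, 51) = 51
K: max(6, 91, 11) = 91
I: min(51, 91) = 51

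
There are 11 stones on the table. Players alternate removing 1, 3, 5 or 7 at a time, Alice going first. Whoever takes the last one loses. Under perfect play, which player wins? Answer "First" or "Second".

W/L table (W = player to move can force a win):
i:   0  1  2  3  4  5  6  7  8  9 10 11
     W  L  W  L  W  L  W  L  W  L  W  L
Position 11 is L, so the second player wins.

Second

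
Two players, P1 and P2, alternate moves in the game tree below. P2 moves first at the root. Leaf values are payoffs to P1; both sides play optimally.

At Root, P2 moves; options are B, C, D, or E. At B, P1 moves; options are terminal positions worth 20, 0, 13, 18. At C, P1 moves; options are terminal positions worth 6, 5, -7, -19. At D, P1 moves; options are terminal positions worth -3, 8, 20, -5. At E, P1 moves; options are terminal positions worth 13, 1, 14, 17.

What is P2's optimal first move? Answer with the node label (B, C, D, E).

B (P1): max(20, 0, 13, 18) = 20
C (P1): max(6, 5, -7, -19) = 6
D (P1): max(-3, 8, 20, -5) = 20
E (P1): max(13, 1, 14, 17) = 17
Root (P2): min(20, 6, 20, 17) = 6
P2 picks the child with the lowest value: C (value 6).

C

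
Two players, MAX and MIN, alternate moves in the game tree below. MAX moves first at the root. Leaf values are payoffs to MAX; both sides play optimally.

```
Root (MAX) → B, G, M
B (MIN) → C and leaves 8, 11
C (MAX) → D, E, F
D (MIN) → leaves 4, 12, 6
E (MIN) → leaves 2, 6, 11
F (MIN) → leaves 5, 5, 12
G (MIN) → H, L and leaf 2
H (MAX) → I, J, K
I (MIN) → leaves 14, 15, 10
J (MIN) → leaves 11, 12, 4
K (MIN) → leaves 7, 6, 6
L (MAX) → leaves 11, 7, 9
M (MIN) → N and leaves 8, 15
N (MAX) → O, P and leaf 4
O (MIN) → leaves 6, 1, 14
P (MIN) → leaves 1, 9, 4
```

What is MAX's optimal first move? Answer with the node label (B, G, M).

D (MIN): min(4, 12, 6) = 4
E (MIN): min(2, 6, 11) = 2
F (MIN): min(5, 5, 12) = 5
C (MAX): max(4, 2, 5) = 5
B (MIN): min(5, 8, 11) = 5
I (MIN): min(14, 15, 10) = 10
J (MIN): min(11, 12, 4) = 4
K (MIN): min(7, 6, 6) = 6
H (MAX): max(10, 4, 6) = 10
L (MAX): max(11, 7, 9) = 11
G (MIN): min(10, 11, 2) = 2
O (MIN): min(6, 1, 14) = 1
P (MIN): min(1, 9, 4) = 1
N (MAX): max(1, 1, 4) = 4
M (MIN): min(4, 8, 15) = 4
Root (MAX): max(5, 2, 4) = 5
MAX picks the child with the highest value: B (value 5).

B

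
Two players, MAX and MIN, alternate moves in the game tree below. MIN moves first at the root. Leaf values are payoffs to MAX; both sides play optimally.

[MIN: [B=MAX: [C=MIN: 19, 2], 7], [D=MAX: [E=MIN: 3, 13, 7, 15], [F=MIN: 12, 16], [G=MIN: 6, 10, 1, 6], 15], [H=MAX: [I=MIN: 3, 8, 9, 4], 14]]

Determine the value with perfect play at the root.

7

C (MIN): min(19, 2) = 2
B (MAX): max(2, 7) = 7
E (MIN): min(3, 13, 7, 15) = 3
F (MIN): min(12, 16) = 12
G (MIN): min(6, 10, 1, 6) = 1
D (MAX): max(3, 12, 1, 15) = 15
I (MIN): min(3, 8, 9, 4) = 3
H (MAX): max(3, 14) = 14
Root (MIN): min(7, 15, 14) = 7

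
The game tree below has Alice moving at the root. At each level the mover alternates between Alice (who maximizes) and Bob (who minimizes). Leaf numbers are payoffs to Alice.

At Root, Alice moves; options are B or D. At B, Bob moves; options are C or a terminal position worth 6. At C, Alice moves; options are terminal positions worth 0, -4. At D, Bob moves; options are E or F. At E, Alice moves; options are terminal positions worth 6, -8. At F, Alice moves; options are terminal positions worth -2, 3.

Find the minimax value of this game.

3

C (Alice): max(0, -4) = 0
B (Bob): min(0, 6) = 0
E (Alice): max(6, -8) = 6
F (Alice): max(-2, 3) = 3
D (Bob): min(6, 3) = 3
Root (Alice): max(0, 3) = 3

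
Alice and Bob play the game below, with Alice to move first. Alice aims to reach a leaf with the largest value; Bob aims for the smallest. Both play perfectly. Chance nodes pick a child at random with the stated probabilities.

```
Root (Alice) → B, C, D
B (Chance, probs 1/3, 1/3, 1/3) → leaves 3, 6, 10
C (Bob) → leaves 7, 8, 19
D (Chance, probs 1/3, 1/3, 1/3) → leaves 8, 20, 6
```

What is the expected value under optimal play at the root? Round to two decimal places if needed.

B (Chance): 1/3·3 + 1/3·6 + 1/3·10 = 6.33
C (Bob): min(7, 8, 19) = 7
D (Chance): 1/3·8 + 1/3·20 + 1/3·6 = 11.33
Root (Alice): max(6.33, 7, 11.33) = 11.33

11.33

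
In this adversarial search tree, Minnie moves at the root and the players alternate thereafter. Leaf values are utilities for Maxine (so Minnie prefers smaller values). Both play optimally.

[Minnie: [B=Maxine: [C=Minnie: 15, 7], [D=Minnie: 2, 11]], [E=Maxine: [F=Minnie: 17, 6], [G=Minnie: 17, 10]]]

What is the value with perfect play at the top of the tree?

7

C (Minnie): min(15, 7) = 7
D (Minnie): min(2, 11) = 2
B (Maxine): max(7, 2) = 7
F (Minnie): min(17, 6) = 6
G (Minnie): min(17, 10) = 10
E (Maxine): max(6, 10) = 10
Root (Minnie): min(7, 10) = 7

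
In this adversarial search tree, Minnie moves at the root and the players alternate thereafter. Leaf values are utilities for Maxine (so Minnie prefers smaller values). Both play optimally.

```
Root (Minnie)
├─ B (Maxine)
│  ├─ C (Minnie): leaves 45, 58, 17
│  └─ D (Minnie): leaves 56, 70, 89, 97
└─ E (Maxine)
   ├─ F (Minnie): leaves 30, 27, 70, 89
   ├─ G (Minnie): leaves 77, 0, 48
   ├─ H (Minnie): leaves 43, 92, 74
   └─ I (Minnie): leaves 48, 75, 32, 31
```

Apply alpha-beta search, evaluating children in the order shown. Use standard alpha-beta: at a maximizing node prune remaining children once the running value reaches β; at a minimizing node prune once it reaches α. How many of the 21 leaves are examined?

C [α=-∞,β=+∞]: v=17
D [α=17,β=+∞]: v=56
B [α=-∞,β=+∞]: v=56
F [α=-∞,β=56]: v=27
G [α=27,β=56]: v=0 after child 2 ≤ α → α-cutoff, skip 1
H [α=27,β=56]: v=43
I [α=43,β=56]: v=32 after child 3 ≤ α → α-cutoff, skip 1
E [α=-∞,β=56]: v=43
Root [α=-∞,β=+∞]: v=43
Leaves evaluated: 19 of 21.

19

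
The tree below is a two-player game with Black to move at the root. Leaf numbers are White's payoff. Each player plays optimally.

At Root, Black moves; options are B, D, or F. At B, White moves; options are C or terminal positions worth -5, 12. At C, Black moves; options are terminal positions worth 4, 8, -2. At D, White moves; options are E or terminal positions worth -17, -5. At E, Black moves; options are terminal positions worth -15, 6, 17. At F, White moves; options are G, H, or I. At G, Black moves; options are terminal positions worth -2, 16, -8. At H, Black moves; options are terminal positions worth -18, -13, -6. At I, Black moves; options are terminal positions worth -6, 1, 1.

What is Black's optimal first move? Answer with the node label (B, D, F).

C (Black): min(4, 8, -2) = -2
B (White): max(-2, -5, 12) = 12
E (Black): min(-15, 6, 17) = -15
D (White): max(-15, -17, -5) = -5
G (Black): min(-2, 16, -8) = -8
H (Black): min(-18, -13, -6) = -18
I (Black): min(-6, 1, 1) = -6
F (White): max(-8, -18, -6) = -6
Root (Black): min(12, -5, -6) = -6
Black picks the child with the lowest value: F (value -6).

F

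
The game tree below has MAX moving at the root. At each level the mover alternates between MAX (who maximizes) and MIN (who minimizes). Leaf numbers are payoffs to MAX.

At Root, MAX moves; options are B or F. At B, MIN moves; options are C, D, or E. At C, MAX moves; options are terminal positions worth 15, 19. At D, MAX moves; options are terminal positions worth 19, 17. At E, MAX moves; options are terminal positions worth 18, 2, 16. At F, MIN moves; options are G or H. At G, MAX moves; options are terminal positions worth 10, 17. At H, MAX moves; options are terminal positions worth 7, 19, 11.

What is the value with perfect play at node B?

18

C: max(15, 19) = 19
D: max(19, 17) = 19
E: max(18, 2, 16) = 18
B: min(19, 19, 18) = 18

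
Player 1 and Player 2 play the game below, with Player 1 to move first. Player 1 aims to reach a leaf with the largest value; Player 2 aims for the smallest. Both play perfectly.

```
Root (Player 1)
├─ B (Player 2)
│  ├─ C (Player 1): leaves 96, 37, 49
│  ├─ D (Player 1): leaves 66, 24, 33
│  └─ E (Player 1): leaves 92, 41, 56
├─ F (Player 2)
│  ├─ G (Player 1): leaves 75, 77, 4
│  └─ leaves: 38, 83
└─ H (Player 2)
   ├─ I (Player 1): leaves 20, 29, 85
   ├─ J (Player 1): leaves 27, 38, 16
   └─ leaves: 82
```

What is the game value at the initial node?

66

C (Player 1): max(96, 37, 49) = 96
D (Player 1): max(66, 24, 33) = 66
E (Player 1): max(92, 41, 56) = 92
B (Player 2): min(96, 66, 92) = 66
G (Player 1): max(75, 77, 4) = 77
F (Player 2): min(77, 38, 83) = 38
I (Player 1): max(20, 29, 85) = 85
J (Player 1): max(27, 38, 16) = 38
H (Player 2): min(85, 38, 82) = 38
Root (Player 1): max(66, 38, 38) = 66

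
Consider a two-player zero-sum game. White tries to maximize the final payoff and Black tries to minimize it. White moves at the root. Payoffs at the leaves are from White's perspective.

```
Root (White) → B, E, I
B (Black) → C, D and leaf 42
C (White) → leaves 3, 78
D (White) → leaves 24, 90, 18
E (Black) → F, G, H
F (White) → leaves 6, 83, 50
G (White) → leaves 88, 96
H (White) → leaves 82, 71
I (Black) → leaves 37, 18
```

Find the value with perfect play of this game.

C (White): max(3, 78) = 78
D (White): max(24, 90, 18) = 90
B (Black): min(78, 90, 42) = 42
F (White): max(6, 83, 50) = 83
G (White): max(88, 96) = 96
H (White): max(82, 71) = 82
E (Black): min(83, 96, 82) = 82
I (Black): min(37, 18) = 18
Root (White): max(42, 82, 18) = 82

82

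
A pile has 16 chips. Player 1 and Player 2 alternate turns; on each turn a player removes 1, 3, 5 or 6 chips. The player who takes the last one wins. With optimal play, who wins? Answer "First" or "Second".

First

i:   0  1  2  3  4  5  6  7  8  9 10 11 12 13 14 15 16
     L  W  L  W  L  W  W  W  W  W  W  L  W  L  W  L  W
Position 16 is W, so the first player wins.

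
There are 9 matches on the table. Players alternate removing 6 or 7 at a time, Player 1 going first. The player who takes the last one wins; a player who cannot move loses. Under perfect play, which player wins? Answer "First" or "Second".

First

i:   0  1  2  3  4  5  6  7  8  9
     L  L  L  L  L  L  W  W  W  W
Position 9 is W, so the first player wins.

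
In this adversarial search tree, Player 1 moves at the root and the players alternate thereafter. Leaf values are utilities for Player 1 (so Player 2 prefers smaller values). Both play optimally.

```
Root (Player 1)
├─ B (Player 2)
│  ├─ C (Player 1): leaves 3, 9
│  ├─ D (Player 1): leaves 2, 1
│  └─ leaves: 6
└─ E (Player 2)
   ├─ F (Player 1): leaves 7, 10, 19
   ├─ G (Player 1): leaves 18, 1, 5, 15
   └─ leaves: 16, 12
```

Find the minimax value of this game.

12

C (Player 1): max(3, 9) = 9
D (Player 1): max(2, 1) = 2
B (Player 2): min(9, 2, 6) = 2
F (Player 1): max(7, 10, 19) = 19
G (Player 1): max(18, 1, 5, 15) = 18
E (Player 2): min(19, 18, 16, 12) = 12
Root (Player 1): max(2, 12) = 12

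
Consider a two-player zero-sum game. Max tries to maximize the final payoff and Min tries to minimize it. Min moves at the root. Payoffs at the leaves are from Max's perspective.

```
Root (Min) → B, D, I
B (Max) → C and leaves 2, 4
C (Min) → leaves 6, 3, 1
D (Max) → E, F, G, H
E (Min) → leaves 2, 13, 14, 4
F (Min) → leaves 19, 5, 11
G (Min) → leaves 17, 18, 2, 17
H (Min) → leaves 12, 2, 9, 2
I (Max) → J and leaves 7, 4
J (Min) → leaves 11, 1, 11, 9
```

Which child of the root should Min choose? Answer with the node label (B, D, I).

C (Min): min(6, 3, 1) = 1
B (Max): max(1, 2, 4) = 4
E (Min): min(2, 13, 14, 4) = 2
F (Min): min(19, 5, 11) = 5
G (Min): min(17, 18, 2, 17) = 2
H (Min): min(12, 2, 9, 2) = 2
D (Max): max(2, 5, 2, 2) = 5
J (Min): min(11, 1, 11, 9) = 1
I (Max): max(1, 7, 4) = 7
Root (Min): min(4, 5, 7) = 4
Min picks the child with the lowest value: B (value 4).

B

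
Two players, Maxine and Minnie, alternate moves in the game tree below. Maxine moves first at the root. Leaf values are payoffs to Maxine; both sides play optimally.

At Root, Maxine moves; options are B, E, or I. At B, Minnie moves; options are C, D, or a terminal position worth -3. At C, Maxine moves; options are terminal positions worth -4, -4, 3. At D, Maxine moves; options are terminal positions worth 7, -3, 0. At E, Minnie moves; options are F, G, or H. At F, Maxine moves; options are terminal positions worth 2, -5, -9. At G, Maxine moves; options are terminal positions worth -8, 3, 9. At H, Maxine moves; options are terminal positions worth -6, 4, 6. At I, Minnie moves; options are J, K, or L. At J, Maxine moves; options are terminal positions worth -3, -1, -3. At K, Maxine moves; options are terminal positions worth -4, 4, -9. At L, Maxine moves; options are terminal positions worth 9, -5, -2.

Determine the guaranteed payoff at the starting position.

C (Maxine): max(-4, -4, 3) = 3
D (Maxine): max(7, -3, 0) = 7
B (Minnie): min(3, 7, -3) = -3
F (Maxine): max(2, -5, -9) = 2
G (Maxine): max(-8, 3, 9) = 9
H (Maxine): max(-6, 4, 6) = 6
E (Minnie): min(2, 9, 6) = 2
J (Maxine): max(-3, -1, -3) = -1
K (Maxine): max(-4, 4, -9) = 4
L (Maxine): max(9, -5, -2) = 9
I (Minnie): min(-1, 4, 9) = -1
Root (Maxine): max(-3, 2, -1) = 2

2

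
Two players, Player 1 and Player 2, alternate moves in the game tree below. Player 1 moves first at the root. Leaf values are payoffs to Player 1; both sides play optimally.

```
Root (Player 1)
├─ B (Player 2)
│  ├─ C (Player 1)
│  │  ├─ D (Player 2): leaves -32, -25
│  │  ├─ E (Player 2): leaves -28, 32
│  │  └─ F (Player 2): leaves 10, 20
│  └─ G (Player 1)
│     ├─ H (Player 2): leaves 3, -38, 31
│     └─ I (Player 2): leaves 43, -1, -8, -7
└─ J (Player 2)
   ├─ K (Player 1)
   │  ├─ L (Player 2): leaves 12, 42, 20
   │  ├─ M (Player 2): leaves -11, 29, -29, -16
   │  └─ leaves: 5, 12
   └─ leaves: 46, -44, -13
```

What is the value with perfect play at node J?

-44

L: min(12, 42, 20) = 12
M: min(-11, 29, -29, -16) = -29
K: max(12, -29, 5, 12) = 12
J: min(12, 46, -44, -13) = -44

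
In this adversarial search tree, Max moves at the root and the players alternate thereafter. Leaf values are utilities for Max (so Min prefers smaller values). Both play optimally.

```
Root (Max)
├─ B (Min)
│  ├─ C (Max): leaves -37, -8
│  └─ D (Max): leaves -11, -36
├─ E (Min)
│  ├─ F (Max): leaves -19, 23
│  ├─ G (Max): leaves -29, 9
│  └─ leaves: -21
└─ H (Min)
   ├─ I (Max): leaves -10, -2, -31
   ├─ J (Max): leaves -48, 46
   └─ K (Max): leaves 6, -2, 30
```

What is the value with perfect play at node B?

C: max(-37, -8) = -8
D: max(-11, -36) = -11
B: min(-8, -11) = -11

-11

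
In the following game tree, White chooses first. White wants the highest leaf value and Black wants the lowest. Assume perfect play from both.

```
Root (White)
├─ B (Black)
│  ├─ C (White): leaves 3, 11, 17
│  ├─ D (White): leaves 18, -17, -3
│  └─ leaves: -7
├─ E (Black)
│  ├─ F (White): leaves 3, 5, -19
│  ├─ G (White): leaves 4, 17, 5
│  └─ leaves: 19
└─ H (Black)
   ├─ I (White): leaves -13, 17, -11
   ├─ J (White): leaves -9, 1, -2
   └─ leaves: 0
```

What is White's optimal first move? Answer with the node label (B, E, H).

E

C (White): max(3, 11, 17) = 17
D (White): max(18, -17, -3) = 18
B (Black): min(17, 18, -7) = -7
F (White): max(3, 5, -19) = 5
G (White): max(4, 17, 5) = 17
E (Black): min(5, 17, 19) = 5
I (White): max(-13, 17, -11) = 17
J (White): max(-9, 1, -2) = 1
H (Black): min(17, 1, 0) = 0
Root (White): max(-7, 5, 0) = 5
White picks the child with the highest value: E (value 5).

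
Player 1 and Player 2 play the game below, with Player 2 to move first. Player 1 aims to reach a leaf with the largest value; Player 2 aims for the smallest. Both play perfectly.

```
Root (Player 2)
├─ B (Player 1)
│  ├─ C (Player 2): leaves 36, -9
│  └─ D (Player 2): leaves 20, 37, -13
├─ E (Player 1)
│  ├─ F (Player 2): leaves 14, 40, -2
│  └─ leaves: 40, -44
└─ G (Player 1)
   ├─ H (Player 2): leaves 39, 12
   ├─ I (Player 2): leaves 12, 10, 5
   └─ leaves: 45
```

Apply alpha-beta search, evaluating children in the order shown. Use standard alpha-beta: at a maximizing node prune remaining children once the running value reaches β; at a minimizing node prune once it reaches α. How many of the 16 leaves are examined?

C [α=-∞,β=+∞]: v=-9
D [α=-9,β=+∞]: v=-13
B [α=-∞,β=+∞]: v=-9
F [α=-∞,β=-9]: v=-2
E [α=-∞,β=-9]: v=-2 after child 1 ≥ β → β-cutoff, skip 2
H [α=-∞,β=-9]: v=12
G [α=-∞,β=-9]: v=12 after child 1 ≥ β → β-cutoff, skip 2
Root [α=-∞,β=+∞]: v=-9
Leaves evaluated: 10 of 16.

10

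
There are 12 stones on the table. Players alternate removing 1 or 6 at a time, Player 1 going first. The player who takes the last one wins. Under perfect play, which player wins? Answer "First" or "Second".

First

W/L table (W = player to move can force a win):
i:   0  1  2  3  4  5  6  7  8  9 10 11 12
     L  W  L  W  L  W  W  L  W  L  W  L  W
Position 12 is W, so the first player wins.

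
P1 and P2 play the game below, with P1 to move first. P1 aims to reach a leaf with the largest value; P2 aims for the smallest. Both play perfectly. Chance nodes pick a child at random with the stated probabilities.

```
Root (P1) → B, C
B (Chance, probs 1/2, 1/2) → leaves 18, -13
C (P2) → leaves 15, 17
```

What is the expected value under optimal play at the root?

B (Chance): 1/2·18 + 1/2·-13 = 2.5
C (P2): min(15, 17) = 15
Root (P1): max(2.5, 15) = 15

15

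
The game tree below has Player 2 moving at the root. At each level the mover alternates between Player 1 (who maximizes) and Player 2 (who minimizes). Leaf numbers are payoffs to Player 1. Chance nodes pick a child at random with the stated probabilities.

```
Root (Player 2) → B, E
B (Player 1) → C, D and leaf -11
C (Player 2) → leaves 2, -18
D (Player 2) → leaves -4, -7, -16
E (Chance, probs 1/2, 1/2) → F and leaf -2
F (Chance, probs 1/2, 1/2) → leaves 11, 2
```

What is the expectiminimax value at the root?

-11

C (Player 2): min(2, -18) = -18
D (Player 2): min(-4, -7, -16) = -16
B (Player 1): max(-18, -16, -11) = -11
F (Chance): 1/2·11 + 1/2·2 = 6.5
E (Chance): 1/2·6.5 + 1/2·-2 = 2.25
Root (Player 2): min(-11, 2.25) = -11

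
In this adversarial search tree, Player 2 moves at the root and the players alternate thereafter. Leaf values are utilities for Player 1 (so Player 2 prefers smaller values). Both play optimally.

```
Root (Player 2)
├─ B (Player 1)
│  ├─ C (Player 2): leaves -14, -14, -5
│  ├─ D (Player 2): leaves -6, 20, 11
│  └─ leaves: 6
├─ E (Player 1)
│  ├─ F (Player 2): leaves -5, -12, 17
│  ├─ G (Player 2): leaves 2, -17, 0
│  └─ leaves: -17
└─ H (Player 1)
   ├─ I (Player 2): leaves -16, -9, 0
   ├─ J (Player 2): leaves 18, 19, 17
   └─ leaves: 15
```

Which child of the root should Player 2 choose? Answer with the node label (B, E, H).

C (Player 2): min(-14, -14, -5) = -14
D (Player 2): min(-6, 20, 11) = -6
B (Player 1): max(-14, -6, 6) = 6
F (Player 2): min(-5, -12, 17) = -12
G (Player 2): min(2, -17, 0) = -17
E (Player 1): max(-12, -17, -17) = -12
I (Player 2): min(-16, -9, 0) = -16
J (Player 2): min(18, 19, 17) = 17
H (Player 1): max(-16, 17, 15) = 17
Root (Player 2): min(6, -12, 17) = -12
Player 2 picks the child with the lowest value: E (value -12).

E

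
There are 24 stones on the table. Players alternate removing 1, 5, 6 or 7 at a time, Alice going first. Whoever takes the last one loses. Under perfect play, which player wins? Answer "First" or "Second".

W/L table (W = player to move can force a win):
i:   0  1  2  3  4  5  6  7  8  9 10 11 12 13 14 15 16 17 18 19 20 21 22 23 24
     W  L  W  L  W  L  W  W  W  W  W  W  W  L  W  L  W  L  W  W  W  W  W  W  W
Position 24 is W, so the first player wins.

First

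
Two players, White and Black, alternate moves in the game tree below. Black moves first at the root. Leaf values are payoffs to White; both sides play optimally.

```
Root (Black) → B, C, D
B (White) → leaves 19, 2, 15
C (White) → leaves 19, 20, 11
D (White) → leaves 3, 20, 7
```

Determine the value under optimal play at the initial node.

19

B (White): max(19, 2, 15) = 19
C (White): max(19, 20, 11) = 20
D (White): max(3, 20, 7) = 20
Root (Black): min(19, 20, 20) = 19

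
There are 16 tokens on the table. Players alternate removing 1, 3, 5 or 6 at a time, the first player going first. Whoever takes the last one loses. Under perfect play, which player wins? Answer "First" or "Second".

Mark each pile size as W (mover wins) or L (mover loses):
i:   0  1  2  3  4  5  6  7  8  9 10 11 12 13 14 15 16
     W  L  W  L  W  L  W  W  W  W  W  W  L  W  L  W  L
Position 16 is L, so the second player wins.

Second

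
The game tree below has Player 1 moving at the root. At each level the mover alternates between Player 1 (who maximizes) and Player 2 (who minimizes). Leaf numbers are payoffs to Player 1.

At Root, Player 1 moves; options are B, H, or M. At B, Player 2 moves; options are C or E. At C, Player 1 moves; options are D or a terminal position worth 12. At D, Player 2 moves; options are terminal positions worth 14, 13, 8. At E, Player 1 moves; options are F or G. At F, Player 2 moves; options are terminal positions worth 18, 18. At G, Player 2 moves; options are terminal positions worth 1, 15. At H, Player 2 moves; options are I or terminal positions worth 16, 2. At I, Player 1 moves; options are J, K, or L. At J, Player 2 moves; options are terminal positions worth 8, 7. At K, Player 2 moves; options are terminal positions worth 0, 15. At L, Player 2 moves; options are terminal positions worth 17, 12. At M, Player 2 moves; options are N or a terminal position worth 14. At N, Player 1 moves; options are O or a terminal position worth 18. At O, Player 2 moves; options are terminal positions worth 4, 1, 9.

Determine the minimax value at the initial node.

14

D (Player 2): min(14, 13, 8) = 8
C (Player 1): max(8, 12) = 12
F (Player 2): min(18, 18) = 18
G (Player 2): min(1, 15) = 1
E (Player 1): max(18, 1) = 18
B (Player 2): min(12, 18) = 12
J (Player 2): min(8, 7) = 7
K (Player 2): min(0, 15) = 0
L (Player 2): min(17, 12) = 12
I (Player 1): max(7, 0, 12) = 12
H (Player 2): min(12, 16, 2) = 2
O (Player 2): min(4, 1, 9) = 1
N (Player 1): max(1, 18) = 18
M (Player 2): min(18, 14) = 14
Root (Player 1): max(12, 2, 14) = 14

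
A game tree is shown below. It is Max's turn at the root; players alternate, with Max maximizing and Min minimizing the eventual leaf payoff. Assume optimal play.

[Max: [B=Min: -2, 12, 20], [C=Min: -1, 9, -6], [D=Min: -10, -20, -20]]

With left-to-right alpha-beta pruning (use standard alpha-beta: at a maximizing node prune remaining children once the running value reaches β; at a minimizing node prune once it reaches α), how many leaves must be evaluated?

B [α=-∞,β=+∞]: v=-2
C [α=-2,β=+∞]: v=-6
D [α=-2,β=+∞]: v=-10 after child 1 ≤ α → α-cutoff, skip 2
Root [α=-∞,β=+∞]: v=-2
Leaves evaluated: 7 of 9.

7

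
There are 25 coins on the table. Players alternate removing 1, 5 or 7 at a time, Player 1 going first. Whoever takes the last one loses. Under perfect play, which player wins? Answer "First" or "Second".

Second

i:   0  1  2  3  4  5  6  7  8  9 10 11 12 13 14 15 16 17 18 19 20 21 22 23 24 25
     W  L  W  L  W  L  W  L  W  L  W  L  W  L  W  L  W  L  W  L  W  L  W  L  W  L
Position 25 is L, so the second player wins.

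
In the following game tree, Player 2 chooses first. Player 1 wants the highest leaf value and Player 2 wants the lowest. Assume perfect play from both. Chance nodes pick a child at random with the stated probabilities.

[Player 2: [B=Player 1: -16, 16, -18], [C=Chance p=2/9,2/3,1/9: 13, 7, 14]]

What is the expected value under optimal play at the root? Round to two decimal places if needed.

B (Player 1): max(-16, 16, -18) = 16
C (Chance): 2/9·13 + 2/3·7 + 1/9·14 = 9.11
Root (Player 2): min(16, 9.11) = 9.11

9.11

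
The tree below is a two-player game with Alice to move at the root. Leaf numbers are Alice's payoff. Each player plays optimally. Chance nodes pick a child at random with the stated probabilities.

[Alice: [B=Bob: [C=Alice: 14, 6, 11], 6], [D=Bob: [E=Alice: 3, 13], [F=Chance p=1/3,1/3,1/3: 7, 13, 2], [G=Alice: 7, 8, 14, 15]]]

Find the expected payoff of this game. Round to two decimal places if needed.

7.33

C (Alice): max(14, 6, 11) = 14
B (Bob): min(14, 6) = 6
E (Alice): max(3, 13) = 13
F (Chance): 1/3·7 + 1/3·13 + 1/3·2 = 7.33
G (Alice): max(7, 8, 14, 15) = 15
D (Bob): min(13, 7.33, 15) = 7.33
Root (Alice): max(6, 7.33) = 7.33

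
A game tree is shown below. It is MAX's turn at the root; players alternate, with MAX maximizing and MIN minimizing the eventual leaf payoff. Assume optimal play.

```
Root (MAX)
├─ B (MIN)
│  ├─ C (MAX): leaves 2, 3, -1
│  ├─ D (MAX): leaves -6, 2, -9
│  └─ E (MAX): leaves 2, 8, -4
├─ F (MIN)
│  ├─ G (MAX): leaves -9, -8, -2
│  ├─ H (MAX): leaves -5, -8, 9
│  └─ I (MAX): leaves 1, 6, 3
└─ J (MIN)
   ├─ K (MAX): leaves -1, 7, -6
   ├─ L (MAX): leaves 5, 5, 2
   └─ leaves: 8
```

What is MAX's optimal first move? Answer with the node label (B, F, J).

J

C (MAX): max(2, 3, -1) = 3
D (MAX): max(-6, 2, -9) = 2
E (MAX): max(2, 8, -4) = 8
B (MIN): min(3, 2, 8) = 2
G (MAX): max(-9, -8, -2) = -2
H (MAX): max(-5, -8, 9) = 9
I (MAX): max(1, 6, 3) = 6
F (MIN): min(-2, 9, 6) = -2
K (MAX): max(-1, 7, -6) = 7
L (MAX): max(5, 5, 2) = 5
J (MIN): min(7, 5, 8) = 5
Root (MAX): max(2, -2, 5) = 5
MAX picks the child with the highest value: J (value 5).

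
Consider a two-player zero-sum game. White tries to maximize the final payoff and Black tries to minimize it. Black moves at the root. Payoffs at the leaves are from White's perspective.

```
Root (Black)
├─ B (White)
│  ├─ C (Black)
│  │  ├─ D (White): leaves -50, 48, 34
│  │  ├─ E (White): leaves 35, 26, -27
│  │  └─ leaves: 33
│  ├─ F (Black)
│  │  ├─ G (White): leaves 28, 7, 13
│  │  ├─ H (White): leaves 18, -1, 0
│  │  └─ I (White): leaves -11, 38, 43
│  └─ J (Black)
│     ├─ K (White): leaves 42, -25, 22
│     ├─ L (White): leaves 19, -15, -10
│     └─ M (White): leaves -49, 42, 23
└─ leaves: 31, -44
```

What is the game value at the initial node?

-44

D (White): max(-50, 48, 34) = 48
E (White): max(35, 26, -27) = 35
C (Black): min(48, 35, 33) = 33
G (White): max(28, 7, 13) = 28
H (White): max(18, -1, 0) = 18
I (White): max(-11, 38, 43) = 43
F (Black): min(28, 18, 43) = 18
K (White): max(42, -25, 22) = 42
L (White): max(19, -15, -10) = 19
M (White): max(-49, 42, 23) = 42
J (Black): min(42, 19, 42) = 19
B (White): max(33, 18, 19) = 33
Root (Black): min(33, 31, -44) = -44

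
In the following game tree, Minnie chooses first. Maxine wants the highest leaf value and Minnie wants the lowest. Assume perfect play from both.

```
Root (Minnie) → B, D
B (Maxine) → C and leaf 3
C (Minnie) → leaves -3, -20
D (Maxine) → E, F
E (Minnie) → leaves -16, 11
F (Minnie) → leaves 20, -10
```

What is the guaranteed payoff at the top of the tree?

-10

C (Minnie): min(-3, -20) = -20
B (Maxine): max(-20, 3) = 3
E (Minnie): min(-16, 11) = -16
F (Minnie): min(20, -10) = -10
D (Maxine): max(-16, -10) = -10
Root (Minnie): min(3, -10) = -10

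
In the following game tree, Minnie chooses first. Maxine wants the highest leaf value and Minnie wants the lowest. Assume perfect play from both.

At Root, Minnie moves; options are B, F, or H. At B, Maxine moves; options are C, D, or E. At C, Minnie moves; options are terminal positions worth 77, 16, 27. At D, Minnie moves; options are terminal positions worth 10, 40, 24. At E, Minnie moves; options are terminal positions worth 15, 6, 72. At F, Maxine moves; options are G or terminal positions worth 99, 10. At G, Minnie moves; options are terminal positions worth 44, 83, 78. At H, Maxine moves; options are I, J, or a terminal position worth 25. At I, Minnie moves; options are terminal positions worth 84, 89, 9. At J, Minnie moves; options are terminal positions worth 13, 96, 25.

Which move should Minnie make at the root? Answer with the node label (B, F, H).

C (Minnie): min(77, 16, 27) = 16
D (Minnie): min(10, 40, 24) = 10
E (Minnie): min(15, 6, 72) = 6
B (Maxine): max(16, 10, 6) = 16
G (Minnie): min(44, 83, 78) = 44
F (Maxine): max(44, 99, 10) = 99
I (Minnie): min(84, 89, 9) = 9
J (Minnie): min(13, 96, 25) = 13
H (Maxine): max(9, 13, 25) = 25
Root (Minnie): min(16, 99, 25) = 16
Minnie picks the child with the lowest value: B (value 16).

B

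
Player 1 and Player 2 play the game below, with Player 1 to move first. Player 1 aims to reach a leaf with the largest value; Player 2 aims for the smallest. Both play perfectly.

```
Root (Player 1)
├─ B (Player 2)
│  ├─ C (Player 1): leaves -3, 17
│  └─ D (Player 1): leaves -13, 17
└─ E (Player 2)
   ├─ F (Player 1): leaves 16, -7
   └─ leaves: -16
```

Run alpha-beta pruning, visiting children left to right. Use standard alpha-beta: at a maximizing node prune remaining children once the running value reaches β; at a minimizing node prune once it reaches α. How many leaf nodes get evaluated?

6

C [α=-∞,β=+∞]: v=17
D [α=-∞,β=17]: v=17
B [α=-∞,β=+∞]: v=17
F [α=17,β=+∞]: v=16
E [α=17,β=+∞]: v=16 after child 1 ≤ α → α-cutoff, skip 1
Root [α=-∞,β=+∞]: v=17
Leaves evaluated: 6 of 7.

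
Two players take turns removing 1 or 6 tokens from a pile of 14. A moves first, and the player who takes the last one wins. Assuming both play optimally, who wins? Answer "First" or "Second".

Compute winning (W) and losing (L) positions by backward induction:
i:   0  1  2  3  4  5  6  7  8  9 10 11 12 13 14
     L  W  L  W  L  W  W  L  W  L  W  L  W  W  L
Position 14 is L, so the second player wins.

Second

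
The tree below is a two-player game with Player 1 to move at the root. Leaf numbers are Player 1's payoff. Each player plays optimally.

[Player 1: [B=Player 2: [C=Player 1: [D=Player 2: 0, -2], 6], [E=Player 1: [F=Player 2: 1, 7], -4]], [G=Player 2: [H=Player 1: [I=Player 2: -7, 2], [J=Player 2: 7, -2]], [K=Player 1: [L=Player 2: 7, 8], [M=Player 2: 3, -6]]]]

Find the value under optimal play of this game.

D (Player 2): min(0, -2) = -2
C (Player 1): max(-2, 6) = 6
F (Player 2): min(1, 7) = 1
E (Player 1): max(1, -4) = 1
B (Player 2): min(6, 1) = 1
I (Player 2): min(-7, 2) = -7
J (Player 2): min(7, -2) = -2
H (Player 1): max(-7, -2) = -2
L (Player 2): min(7, 8) = 7
M (Player 2): min(3, -6) = -6
K (Player 1): max(7, -6) = 7
G (Player 2): min(-2, 7) = -2
Root (Player 1): max(1, -2) = 1

1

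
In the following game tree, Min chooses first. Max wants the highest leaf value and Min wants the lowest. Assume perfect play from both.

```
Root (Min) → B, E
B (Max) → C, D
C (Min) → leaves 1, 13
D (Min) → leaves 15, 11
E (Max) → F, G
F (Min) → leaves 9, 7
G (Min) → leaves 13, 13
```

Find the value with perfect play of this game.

11

C (Min): min(1, 13) = 1
D (Min): min(15, 11) = 11
B (Max): max(1, 11) = 11
F (Min): min(9, 7) = 7
G (Min): min(13, 13) = 13
E (Max): max(7, 13) = 13
Root (Min): min(11, 13) = 11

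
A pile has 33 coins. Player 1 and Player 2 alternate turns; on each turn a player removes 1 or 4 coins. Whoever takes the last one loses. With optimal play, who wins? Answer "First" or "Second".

W/L table (W = player to move can force a win):
i:   0  1  2  3  4  5  6  7  8  9 10 11 12 13 14 15 16 17 18 19 20 21 22 23 24 25 26 27 28 29 30 31 32 33
     W  L  W  L  W  W  L  W  L  W  W  L  W  L  W  W  L  W  L  W  W  L  W  L  W  W  L  W  L  W  W  L  W  L
Position 33 is L, so the second player wins.

Second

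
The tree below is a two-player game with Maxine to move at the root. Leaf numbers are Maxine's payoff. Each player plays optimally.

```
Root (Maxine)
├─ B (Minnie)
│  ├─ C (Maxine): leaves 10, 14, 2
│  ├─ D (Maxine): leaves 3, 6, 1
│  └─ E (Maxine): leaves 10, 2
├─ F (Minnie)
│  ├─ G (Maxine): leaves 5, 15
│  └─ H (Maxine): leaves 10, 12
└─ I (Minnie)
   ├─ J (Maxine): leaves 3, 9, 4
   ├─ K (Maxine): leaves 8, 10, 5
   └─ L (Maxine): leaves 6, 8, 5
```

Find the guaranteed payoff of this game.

12

C (Maxine): max(10, 14, 2) = 14
D (Maxine): max(3, 6, 1) = 6
E (Maxine): max(10, 2) = 10
B (Minnie): min(14, 6, 10) = 6
G (Maxine): max(5, 15) = 15
H (Maxine): max(10, 12) = 12
F (Minnie): min(15, 12) = 12
J (Maxine): max(3, 9, 4) = 9
K (Maxine): max(8, 10, 5) = 10
L (Maxine): max(6, 8, 5) = 8
I (Minnie): min(9, 10, 8) = 8
Root (Maxine): max(6, 12, 8) = 12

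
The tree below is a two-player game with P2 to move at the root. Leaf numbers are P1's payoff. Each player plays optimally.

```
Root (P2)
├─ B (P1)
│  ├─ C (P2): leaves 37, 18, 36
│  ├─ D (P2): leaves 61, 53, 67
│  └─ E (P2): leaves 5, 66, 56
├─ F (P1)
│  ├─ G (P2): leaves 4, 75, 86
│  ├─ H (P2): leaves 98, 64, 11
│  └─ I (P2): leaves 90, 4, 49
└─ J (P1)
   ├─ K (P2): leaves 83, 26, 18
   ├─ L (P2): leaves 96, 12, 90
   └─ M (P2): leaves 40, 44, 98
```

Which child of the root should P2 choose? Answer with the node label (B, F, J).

F

C (P2): min(37, 18, 36) = 18
D (P2): min(61, 53, 67) = 53
E (P2): min(5, 66, 56) = 5
B (P1): max(18, 53, 5) = 53
G (P2): min(4, 75, 86) = 4
H (P2): min(98, 64, 11) = 11
I (P2): min(90, 4, 49) = 4
F (P1): max(4, 11, 4) = 11
K (P2): min(83, 26, 18) = 18
L (P2): min(96, 12, 90) = 12
M (P2): min(40, 44, 98) = 40
J (P1): max(18, 12, 40) = 40
Root (P2): min(53, 11, 40) = 11
P2 picks the child with the lowest value: F (value 11).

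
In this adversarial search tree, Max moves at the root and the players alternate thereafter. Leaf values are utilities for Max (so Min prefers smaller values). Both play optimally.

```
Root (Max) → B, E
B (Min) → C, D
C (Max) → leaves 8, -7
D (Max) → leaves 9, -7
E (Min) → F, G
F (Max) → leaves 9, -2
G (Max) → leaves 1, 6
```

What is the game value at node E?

6

F: max(9, -2) = 9
G: max(1, 6) = 6
E: min(9, 6) = 6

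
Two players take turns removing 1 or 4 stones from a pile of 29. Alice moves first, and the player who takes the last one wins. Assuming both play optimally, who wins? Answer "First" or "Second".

First

Positions where the player to move wins (W) vs loses (L):
i:   0  1  2  3  4  5  6  7  8  9 10 11 12 13 14 15 16 17 18 19 20 21 22 23 24 25 26 27 28 29
     L  W  L  W  W  L  W  L  W  W  L  W  L  W  W  L  W  L  W  W  L  W  L  W  W  L  W  L  W  W
Position 29 is W, so the first player wins.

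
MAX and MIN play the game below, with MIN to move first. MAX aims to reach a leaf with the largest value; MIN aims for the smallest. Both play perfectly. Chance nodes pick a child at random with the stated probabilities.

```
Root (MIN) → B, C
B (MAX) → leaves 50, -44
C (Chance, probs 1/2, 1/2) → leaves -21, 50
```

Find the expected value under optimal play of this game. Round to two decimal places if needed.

B (MAX): max(50, -44) = 50
C (Chance): 1/2·-21 + 1/2·50 = 14.5
Root (MIN): min(50, 14.5) = 14.5

14.5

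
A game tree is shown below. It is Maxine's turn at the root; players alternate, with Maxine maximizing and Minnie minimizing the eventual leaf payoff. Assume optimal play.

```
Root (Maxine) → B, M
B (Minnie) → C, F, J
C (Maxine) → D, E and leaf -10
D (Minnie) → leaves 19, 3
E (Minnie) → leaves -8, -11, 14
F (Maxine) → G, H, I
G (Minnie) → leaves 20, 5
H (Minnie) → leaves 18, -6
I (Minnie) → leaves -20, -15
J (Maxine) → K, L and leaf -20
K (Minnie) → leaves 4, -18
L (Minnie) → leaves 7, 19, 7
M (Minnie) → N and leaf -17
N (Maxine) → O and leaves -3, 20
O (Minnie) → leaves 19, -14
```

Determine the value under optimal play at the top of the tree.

D (Minnie): min(19, 3) = 3
E (Minnie): min(-8, -11, 14) = -11
C (Maxine): max(3, -11, -10) = 3
G (Minnie): min(20, 5) = 5
H (Minnie): min(18, -6) = -6
I (Minnie): min(-20, -15) = -20
F (Maxine): max(5, -6, -20) = 5
K (Minnie): min(4, -18) = -18
L (Minnie): min(7, 19, 7) = 7
J (Maxine): max(-18, 7, -20) = 7
B (Minnie): min(3, 5, 7) = 3
O (Minnie): min(19, -14) = -14
N (Maxine): max(-14, -3, 20) = 20
M (Minnie): min(20, -17) = -17
Root (Maxine): max(3, -17) = 3

3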